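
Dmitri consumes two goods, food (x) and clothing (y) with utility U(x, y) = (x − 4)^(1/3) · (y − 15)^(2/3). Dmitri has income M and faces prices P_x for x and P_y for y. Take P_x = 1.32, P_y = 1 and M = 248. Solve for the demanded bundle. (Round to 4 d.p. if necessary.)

x* = 61.5051, y* = 166.8133

This is Cobb-Douglas in (x−4, y−15): tangency gives 1/3·P_y·(y−15) = 2/3·P_x·(x−4).
After buying the subsistence bundle (4, 15), a share 1/3 of the remaining income goes to x: x* = 4 + 1/3·(M − 4P_x − 15P_y)/P_x.
Discretionary income = 248 − 4·1.32 − 15·1 = 227.72; x* = 4 + 1/3·227.72/1.32 = 61.5051; y* = 15 + 2/3·227.72/1 = 166.8133.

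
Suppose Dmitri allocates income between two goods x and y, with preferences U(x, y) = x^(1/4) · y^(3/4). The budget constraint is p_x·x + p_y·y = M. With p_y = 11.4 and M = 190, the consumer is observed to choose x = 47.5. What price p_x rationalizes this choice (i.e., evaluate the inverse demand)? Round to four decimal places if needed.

p_x = 1

MU_x/MU_y = (0.25·y)/(0.75·x); tangency sets this equal to p_x/p_y.
Rearranging, p_y·y = 3·p_x·x. Substituting into the budget gives p_x·x·(1 + 3) = M.
Demand: x*(p_x,p_y,M) = 0.25·M/p_x and y* = 0.75·M/p_y.
Set x* = 47.5 in the demand function and solve for p_x: p_x = 1.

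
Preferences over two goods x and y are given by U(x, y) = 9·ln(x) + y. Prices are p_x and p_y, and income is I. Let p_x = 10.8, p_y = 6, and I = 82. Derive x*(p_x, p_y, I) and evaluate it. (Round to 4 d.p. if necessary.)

x* = 5

Set MRS = p_x/p_y: (9/x)/1 = p_x/p_y.
So x*(p_x,p_y) = 9·p_y/p_x, independent of income; and y* = (I − 9·p_y)/p_y.
At the given prices: x* = 9·6/10.8 = 5.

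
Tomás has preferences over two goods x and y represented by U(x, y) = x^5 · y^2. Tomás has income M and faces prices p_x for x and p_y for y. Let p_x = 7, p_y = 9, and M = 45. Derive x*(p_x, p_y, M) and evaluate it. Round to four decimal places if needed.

The MRS is (5/2)·y/x. Set MRS = p_x/p_y.
Rearranging, p_y·y = (2/5)·p_x·x. Substituting into the budget gives p_x·x·(1 + (2/5)) = M.
Demand: x*(p_x,p_y,M) = 5/7·M/p_x and y* = 2/7·M/p_y.
At p_x=7, p_y=9, M=45: x* = 5/7·45/7 = 4.5918.

x* = 4.5918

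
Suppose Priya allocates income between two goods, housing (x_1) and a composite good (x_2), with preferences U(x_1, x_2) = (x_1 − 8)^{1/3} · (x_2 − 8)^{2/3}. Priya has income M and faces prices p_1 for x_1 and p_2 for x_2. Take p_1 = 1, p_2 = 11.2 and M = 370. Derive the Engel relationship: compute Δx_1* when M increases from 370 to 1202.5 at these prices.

Δx_1* = 277.5

MRS = (1/2)·(x_2−8)/(x_1−8). Tangency with p_1/p_2 gives x_2−8 = 2·(p_1/p_2)·(x_1−8).
Substituting into the budget: x_1* = 8 + 1/3·(M − 8·p_1 − 8·p_2)/p_1, and x_2* = 8 + 2/3·(…)/p_2.
Discretionary income = 370 − 8·1 − 8·11.2 = 272.4; x_1* = 8 + 1/3·272.4/1 = 98.8.
At M' = 1202.5: x_1* = 376.3. Change: 376.3 − 98.8 = 277.5.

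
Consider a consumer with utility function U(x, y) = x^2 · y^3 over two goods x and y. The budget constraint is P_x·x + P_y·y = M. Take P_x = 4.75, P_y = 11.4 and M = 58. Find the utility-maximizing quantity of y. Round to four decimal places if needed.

Demand: x*(P_x,P_y,M) = 0.4·M/P_x and y* = 0.6·M/P_y.
At P_x=4.75, P_y=11.4, M=58: y* = 0.6·58/11.4 = 3.0526.

y* = 3.0526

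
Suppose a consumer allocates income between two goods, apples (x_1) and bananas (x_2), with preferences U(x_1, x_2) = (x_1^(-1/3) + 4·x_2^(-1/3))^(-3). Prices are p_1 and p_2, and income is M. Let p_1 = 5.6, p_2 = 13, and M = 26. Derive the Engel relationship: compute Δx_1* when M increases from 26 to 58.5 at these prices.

Δx_1* = 1.2922

MU_x_1 ∝ x_1^(-4/3), MU_x_2 ∝ 4·x_2^(-4/3), so MRS = (1/4)·(x_2/x_1)^(4/3) = p_1/p_2.
Hence x_2/x_1 = (4·p_1/p_2)^(1/(4/3)), i.e. raised to the 0.75 power.
With the ratio pinned down, the budget gives x_1* = M/(p_1 + p_2·(x_2/x_1)) and x_2* = (x_2/x_1)·x_1*.
Numerically x_2/x_1 = 1.503933, so x_1* = 26/(5.6 + 13·1.503933) = 1.0338.
At M' = 58.5: x_1* = 2.3259. Change: 2.3259 − 1.0338 = 1.2922.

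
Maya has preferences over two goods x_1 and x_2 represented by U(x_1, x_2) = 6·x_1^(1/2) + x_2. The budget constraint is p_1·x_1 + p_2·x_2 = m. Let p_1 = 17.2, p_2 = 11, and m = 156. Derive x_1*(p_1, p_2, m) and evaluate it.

Utility is quasi-linear in x_2; the FOC for x_1 is 3/√x_1 = p_1/p_2.
Solve: √x_1 = 3·p_2/p_1, so x_1*(p_1,p_2) = (3·p_2/p_1)², and x_2* = (m − p_1·x_1*)/p_2.
Plugging in: x_1* = (3·11/17.2)² = 3.681.

x_1* = 3.681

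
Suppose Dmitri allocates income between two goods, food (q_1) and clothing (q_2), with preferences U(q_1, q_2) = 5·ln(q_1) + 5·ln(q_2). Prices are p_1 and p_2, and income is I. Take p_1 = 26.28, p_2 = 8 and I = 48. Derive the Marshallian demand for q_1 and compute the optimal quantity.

Tangency: MRS = q_2/q_1 = p_1/p_2.
So 5·p_2·q_2 = 5·p_1·q_1; combined with the budget, a share 0.5 of income goes to q_1.
Demand: q_1*(p_1,p_2,I) = 0.5·I/p_1 and q_2* = 0.5·I/p_2.
At p_1=26.28, p_2=8, I=48: q_1* = 0.5·48/26.28 = 0.9132.

q_1* = 0.9132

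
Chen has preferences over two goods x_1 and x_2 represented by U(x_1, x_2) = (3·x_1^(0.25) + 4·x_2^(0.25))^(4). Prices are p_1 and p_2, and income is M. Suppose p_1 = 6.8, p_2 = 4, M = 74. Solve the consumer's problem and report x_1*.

x_1* = 3.9551

MRS = MU_x_1/MU_x_2 = (3/4)·(x_2/x_1)^(0.75). Set equal to p_1/p_2.
Solve for the ratio: x_2/x_1 = [(4/3)·p_1/p_2]^(4/3).
Substitute x_2 = (x_2/x_1)·x_1 into the budget: x_1* = M/(p_1 + p_2·(x_2/x_1)).
Numerically x_2/x_1 = 2.977489, so x_1* = 74/(6.8 + 4·2.977489) = 3.9551.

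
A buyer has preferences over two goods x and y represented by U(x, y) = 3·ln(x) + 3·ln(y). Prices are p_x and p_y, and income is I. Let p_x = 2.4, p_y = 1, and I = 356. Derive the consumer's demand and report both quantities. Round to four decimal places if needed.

x* = 74.1667, y* = 178

MU_x/MU_y = (3·y)/(3·x); tangency sets this equal to p_x/p_y.
So 3·p_y·y = 3·p_x·x; combined with the budget, a share 0.5 of income goes to x.
Demand: x*(p_x,p_y,I) = 0.5·I/p_x and y* = 0.5·I/p_y.
At p_x=2.4, p_y=1, I=356: x* = 0.5·356/2.4 = 74.1667, y* = 178.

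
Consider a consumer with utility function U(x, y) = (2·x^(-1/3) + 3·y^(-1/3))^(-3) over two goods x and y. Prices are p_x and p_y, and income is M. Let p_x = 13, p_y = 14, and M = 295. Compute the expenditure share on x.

share on x = 0.42

Numerically y/x = 1.282124, so x* = 295/(13 + 14·1.282124) = 9.5316 and y* = 1.282124·9.5316 = 12.2207.
Expenditure on x: 13·9.5316 = 123.9106; share = 0.42.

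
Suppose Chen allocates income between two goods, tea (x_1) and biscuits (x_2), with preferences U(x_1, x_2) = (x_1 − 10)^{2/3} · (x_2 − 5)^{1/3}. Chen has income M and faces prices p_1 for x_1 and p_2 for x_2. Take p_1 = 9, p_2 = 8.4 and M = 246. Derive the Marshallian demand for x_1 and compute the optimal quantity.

Let x_1' = x_1−10, x_2' = x_2−5. MRS = 2·x_2'/x_1' = p_1/p_2.
Substituting into the budget: x_1* = 10 + 2/3·(M − 10·p_1 − 5·p_2)/p_1, and x_2* = 5 + 1/3·(…)/p_2.
Discretionary income = 246 − 10·9 − 5·8.4 = 114; x_1* = 10 + 2/3·114/9 = 18.4444.

x_1* = 18.4444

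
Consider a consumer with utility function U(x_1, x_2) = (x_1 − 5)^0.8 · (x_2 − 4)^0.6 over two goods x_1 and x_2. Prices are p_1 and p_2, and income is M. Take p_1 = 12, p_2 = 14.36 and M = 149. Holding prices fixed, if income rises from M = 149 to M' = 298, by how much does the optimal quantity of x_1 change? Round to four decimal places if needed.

Let x_1' = x_1−5, x_2' = x_2−4. MRS = (4/3)·x_2'/x_1' = p_1/p_2.
After buying the subsistence bundle (5, 4), a share 4/7 of the remaining income goes to x_1: x_1* = 5 + 4/7·(M − 5p_1 − 4p_2)/p_1.
Discretionary income = 149 − 5·12 − 4·14.36 = 31.56; x_1* = 5 + 4/7·31.56/12 = 6.5029.
At M' = 298: x_1* = 13.5981. Change: 13.5981 − 6.5029 = 7.0952.

Δx_1* = 7.0952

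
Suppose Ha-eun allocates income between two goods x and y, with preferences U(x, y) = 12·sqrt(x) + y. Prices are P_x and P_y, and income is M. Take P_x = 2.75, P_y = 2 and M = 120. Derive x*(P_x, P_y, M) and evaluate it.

x* = 19.0413

MU_x = 6/√x, MU_y = 1. Tangency: 6/√x = P_x/P_y.
Thus x* = (6·P_y/P_x)² — independent of M — with the rest of income spent on y.
Plugging in: x* = (6·2/2.75)² = 19.0413.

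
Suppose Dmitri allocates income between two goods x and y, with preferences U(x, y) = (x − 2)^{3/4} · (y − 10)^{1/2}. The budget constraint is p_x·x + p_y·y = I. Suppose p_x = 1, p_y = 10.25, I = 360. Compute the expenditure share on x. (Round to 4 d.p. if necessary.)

share on x = 0.4314

This is Cobb-Douglas in (x−2, y−10): tangency gives 0.75·p_y·(y−10) = 0.5·p_x·(x−2).
Substituting into the budget: x* = 2 + 0.6·(I − 2·p_x − 10·p_y)/p_x, and y* = 10 + 0.4·(…)/p_y.
Discretionary income = 360 − 2·1 − 10·10.25 = 255.5; x* = 2 + 0.6·255.5/1 = 155.3; y* = 10 + 0.4·255.5/10.25 = 19.9707.
Expenditure on x: 1·155.3 = 155.3; share = 0.4314.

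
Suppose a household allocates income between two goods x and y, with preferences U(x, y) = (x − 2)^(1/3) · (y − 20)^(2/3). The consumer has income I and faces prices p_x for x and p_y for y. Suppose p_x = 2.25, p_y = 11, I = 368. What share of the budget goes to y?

MRS = (1/2)·(y−20)/(x−2). Tangency with p_x/p_y gives y−20 = 2·(p_x/p_y)·(x−2).
Substituting into the budget: x* = 2 + 1/3·(I − 2·p_x − 20·p_y)/p_x, and y* = 20 + 2/3·(…)/p_y.
Discretionary income = 368 − 2·2.25 − 20·11 = 143.5; x* = 2 + 1/3·143.5/2.25 = 23.2593; y* = 20 + 2/3·143.5/11 = 28.697.
Expenditure on y: 11·28.697 = 315.6667; share = 0.8578.

share on y = 0.8578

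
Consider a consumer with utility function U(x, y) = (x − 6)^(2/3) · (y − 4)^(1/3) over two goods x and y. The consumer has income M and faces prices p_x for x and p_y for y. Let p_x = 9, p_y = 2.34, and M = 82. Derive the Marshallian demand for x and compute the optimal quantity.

This is Cobb-Douglas in (x−6, y−4): tangency gives 2/3·p_y·(y−4) = 1/3·p_x·(x−6).
Substituting into the budget: x* = 6 + 2/3·(M − 6·p_x − 4·p_y)/p_x, and y* = 4 + 1/3·(…)/p_y.
Discretionary income = 82 − 6·9 − 4·2.34 = 18.64; x* = 6 + 2/3·18.64/9 = 7.3807.

x* = 7.3807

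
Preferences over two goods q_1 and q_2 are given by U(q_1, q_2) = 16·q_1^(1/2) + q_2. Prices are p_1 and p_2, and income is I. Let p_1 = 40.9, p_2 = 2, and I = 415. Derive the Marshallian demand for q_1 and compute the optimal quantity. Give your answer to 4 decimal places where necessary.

q_1* = 0.153

Thus q_1* = (8·p_2/p_1)² — independent of I — with the rest of income spent on q_2.
Plugging in: q_1* = (8·2/40.9)² = 0.153.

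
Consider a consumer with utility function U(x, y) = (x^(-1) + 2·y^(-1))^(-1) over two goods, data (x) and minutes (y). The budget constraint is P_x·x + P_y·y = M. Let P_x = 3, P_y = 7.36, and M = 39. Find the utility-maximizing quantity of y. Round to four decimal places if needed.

MRS = MU_x/MU_y = (1/2)·(y/x)^(2). Set equal to P_x/P_y.
Hence y/x = (2·P_x/P_y)^(1/(2)), i.e. raised to the 0.5 power.
With the ratio pinned down, the budget gives x* = M/(P_x + P_y·(y/x)) and y* = (y/x)·x*.
Numerically y/x = 0.902894, so x* = 39/(3 + 7.36·0.902894) = 4.0434 and y* = 0.902894·4.0434 = 3.6508.

y* = 3.6508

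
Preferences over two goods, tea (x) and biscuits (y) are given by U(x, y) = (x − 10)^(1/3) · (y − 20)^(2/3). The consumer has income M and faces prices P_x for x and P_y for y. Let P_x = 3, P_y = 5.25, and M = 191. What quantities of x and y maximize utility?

x* = 16.2222, y* = 27.1111

Substituting into the budget: x* = 10 + 1/3·(M − 10·P_x − 20·P_y)/P_x, and y* = 20 + 2/3·(…)/P_y.
Discretionary income = 191 − 10·3 − 20·5.25 = 56; x* = 10 + 1/3·56/3 = 16.2222; y* = 20 + 2/3·56/5.25 = 27.1111.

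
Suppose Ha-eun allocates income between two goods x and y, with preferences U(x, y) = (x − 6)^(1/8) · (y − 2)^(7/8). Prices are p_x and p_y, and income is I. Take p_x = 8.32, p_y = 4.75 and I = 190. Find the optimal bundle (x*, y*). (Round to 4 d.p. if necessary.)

x* = 7.9618, y* = 26.0542

Substituting into the budget: x* = 6 + 0.125·(I − 6·p_x − 2·p_y)/p_x, and y* = 2 + 0.875·(…)/p_y.
Discretionary income = 190 − 6·8.32 − 2·4.75 = 130.58; x* = 6 + 0.125·130.58/8.32 = 7.9618; y* = 2 + 0.875·130.58/4.75 = 26.0542.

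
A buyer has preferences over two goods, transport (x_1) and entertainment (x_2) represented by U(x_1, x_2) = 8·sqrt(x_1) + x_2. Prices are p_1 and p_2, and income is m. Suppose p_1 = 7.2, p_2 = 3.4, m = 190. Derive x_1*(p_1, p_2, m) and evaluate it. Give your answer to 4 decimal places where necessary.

Utility is quasi-linear in x_2; the FOC for x_1 is 4/√x_1 = p_1/p_2.
Thus x_1* = (4·p_2/p_1)² — independent of m — with the rest of income spent on x_2.
Plugging in: x_1* = (4·3.4/7.2)² = 3.5679.

x_1* = 3.5679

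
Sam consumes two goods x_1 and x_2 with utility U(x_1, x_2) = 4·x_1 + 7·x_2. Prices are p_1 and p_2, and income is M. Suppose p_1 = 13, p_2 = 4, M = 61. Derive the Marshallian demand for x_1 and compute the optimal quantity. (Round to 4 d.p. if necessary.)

x_1* = 0

Perfect substitutes: compare marginal utility per dollar. 4/p_1 vs 7/p_2 → 0.3077 vs 1.75.
x_2 gives more utility per dollar, so spend all income on x_2: x_2* = M/p_2, x_1* = 0.
Numerically: x_1* = 0, x_2* = 15.25.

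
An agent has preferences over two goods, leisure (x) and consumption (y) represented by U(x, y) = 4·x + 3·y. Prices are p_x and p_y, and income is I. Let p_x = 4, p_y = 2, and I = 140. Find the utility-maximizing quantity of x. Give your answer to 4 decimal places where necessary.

x* = 0

Perfect substitutes: compare marginal utility per dollar. 4/p_x vs 3/p_y → 1 vs 1.5.
y gives more utility per dollar, so spend all income on y: y* = I/p_y, x* = 0.
Numerically: x* = 0, y* = 70.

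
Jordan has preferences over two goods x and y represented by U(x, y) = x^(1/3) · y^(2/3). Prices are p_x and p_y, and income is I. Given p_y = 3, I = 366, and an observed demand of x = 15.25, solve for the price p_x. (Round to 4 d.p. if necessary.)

p_x = 8

The MRS is (1/2)·y/x. Set MRS = p_x/p_y.
Rearranging, p_y·y = 2·p_x·x. Substituting into the budget gives p_x·x·(1 + 2) = I.
Demand: x*(p_x,p_y,I) = 1/3·I/p_x and y* = 2/3·I/p_y.
Set x* = 15.25 in the demand function and solve for p_x: p_x = 8.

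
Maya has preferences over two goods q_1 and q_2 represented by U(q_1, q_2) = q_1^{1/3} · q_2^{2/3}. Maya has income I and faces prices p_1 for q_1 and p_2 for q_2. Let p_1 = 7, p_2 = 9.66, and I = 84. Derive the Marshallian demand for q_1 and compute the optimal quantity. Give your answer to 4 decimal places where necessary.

q_1* = 4

MU_q_1/MU_q_2 = (1/3·q_2)/(2/3·q_1); tangency sets this equal to p_1/p_2.
So 1/3·p_2·q_2 = 2/3·p_1·q_1; combined with the budget, a share 1/3 of income goes to q_1.
Demand: q_1*(p_1,p_2,I) = 1/3·I/p_1 and q_2* = 2/3·I/p_2.
At p_1=7, p_2=9.66, I=84: q_1* = 1/3·84/7 = 4.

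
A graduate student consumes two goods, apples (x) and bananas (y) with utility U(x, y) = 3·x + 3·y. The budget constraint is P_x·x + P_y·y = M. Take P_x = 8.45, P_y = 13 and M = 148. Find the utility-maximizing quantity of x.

Perfect substitutes: compare marginal utility per dollar. 3/P_x vs 3/P_y → 0.355 vs 0.2308.
x gives more utility per dollar, so spend all income on x: x* = M/P_x, y* = 0.
Numerically: x* = 17.5148, y* = 0.

x* = 17.5148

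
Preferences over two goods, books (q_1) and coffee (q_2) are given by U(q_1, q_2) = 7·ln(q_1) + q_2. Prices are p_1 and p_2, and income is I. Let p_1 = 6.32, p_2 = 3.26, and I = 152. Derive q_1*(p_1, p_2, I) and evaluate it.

MU_q_1 = 7/q_1, MU_q_2 = 1. Tangency: 7/q_1 = p_1/p_2.
So q_1*(p_1,p_2) = 7·p_2/p_1, independent of income; and q_2* = (I − 7·p_2)/p_2.
At the given prices: q_1* = 7·3.26/6.32 = 3.6108.

q_1* = 3.6108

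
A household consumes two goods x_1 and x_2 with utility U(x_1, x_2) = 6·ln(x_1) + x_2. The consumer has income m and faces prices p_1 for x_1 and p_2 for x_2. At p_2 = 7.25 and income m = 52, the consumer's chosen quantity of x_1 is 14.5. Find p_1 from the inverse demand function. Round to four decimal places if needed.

p_1 = 3

Set MRS = p_1/p_2: (6/x_1)/1 = p_1/p_2.
So x_1*(p_1,p_2) = 6·p_2/p_1, independent of income; and x_2* = (m − 6·p_2)/p_2.
Set x_1* = 14.5 in the demand function and solve for p_1: p_1 = 3.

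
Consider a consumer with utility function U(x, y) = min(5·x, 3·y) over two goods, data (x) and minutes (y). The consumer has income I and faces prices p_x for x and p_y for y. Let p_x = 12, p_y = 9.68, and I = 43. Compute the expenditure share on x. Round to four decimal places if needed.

With perfect complements, no substitution: consume in ratio x:y = 3:5.
Budget: p_x·x + p_y·(5/3)·x = I, so (3·p_x + 5·p_y)·x = 3·I.
Demand: x*(p_x,p_y,I) = 3·I/(3·p_x + 5·p_y), y* = 5·I/(3·p_x + 5·p_y).
Here 3·12 + 5·9.68 = 84.4, giving x* = 1.5284 and y* = 2.5474.
Expenditure on x: 12·1.5284 = 18.3412; share = 0.4265.

share on x = 0.4265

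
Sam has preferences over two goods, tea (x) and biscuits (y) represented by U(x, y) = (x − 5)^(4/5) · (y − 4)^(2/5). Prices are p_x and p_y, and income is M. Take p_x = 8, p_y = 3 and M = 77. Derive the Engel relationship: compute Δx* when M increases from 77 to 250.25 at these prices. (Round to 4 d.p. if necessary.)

Δx* = 14.4375

This is Cobb-Douglas in (x−5, y−4): tangency gives 0.8·p_y·(y−4) = 0.4·p_x·(x−5).
After buying the subsistence bundle (5, 4), a share 2/3 of the remaining income goes to x: x* = 5 + 2/3·(M − 5p_x − 4p_y)/p_x.
Discretionary income = 77 − 5·8 − 4·3 = 25; x* = 5 + 2/3·25/8 = 7.0833.
At M' = 250.25: x* = 21.5208. Change: 21.5208 − 7.0833 = 14.4375.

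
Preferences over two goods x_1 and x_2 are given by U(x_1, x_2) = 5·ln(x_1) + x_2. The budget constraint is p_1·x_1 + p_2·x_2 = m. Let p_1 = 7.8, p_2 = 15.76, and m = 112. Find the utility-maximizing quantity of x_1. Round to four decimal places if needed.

MU_x_1 = 5/x_1, MU_x_2 = 1. Tangency: 5/x_1 = p_1/p_2.
So x_1*(p_1,p_2) = 5·p_2/p_1, independent of income; and x_2* = (m − 5·p_2)/p_2.
At the given prices: x_1* = 5·15.76/7.8 = 10.1026.

x_1* = 10.1026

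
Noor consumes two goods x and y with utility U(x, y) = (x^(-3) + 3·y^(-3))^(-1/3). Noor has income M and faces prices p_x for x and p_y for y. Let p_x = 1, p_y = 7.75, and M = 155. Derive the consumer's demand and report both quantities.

MRS = MU_x/MU_y = (1/3)·(y/x)^(4). Set equal to p_x/p_y.
Hence y/x = (3·p_x/p_y)^(1/(4)), i.e. raised to the 0.25 power.
Substitute y = (y/x)·x into the budget: x* = M/(p_x + p_y·(y/x)).
Numerically y/x = 0.788778, so x* = 155/(1 + 7.75·0.788778) = 21.791 and y* = 0.788778·21.791 = 17.1883.

x* = 21.791, y* = 17.1883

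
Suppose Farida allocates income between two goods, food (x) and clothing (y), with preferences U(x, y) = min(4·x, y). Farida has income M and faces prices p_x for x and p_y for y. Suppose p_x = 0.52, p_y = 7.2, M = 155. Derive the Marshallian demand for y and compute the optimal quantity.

With perfect complements, no substitution: consume in ratio x:y = 1:4.
Budget: p_x·x + p_y·4·x = M, so (p_x + 4·p_y)·x = M.
Demand: x*(p_x,p_y,M) = M/(p_x + 4·p_y), y* = 4·M/(p_x + 4·p_y).
Here 0.52 + 4·7.2 = 29.32, giving y* = 21.146.

y* = 21.146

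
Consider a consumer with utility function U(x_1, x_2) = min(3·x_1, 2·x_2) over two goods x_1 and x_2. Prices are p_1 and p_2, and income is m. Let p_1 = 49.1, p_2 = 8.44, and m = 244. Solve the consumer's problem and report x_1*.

x_1* = 3.9508

Here 2·49.1 + 3·8.44 = 123.52, giving x_1* = 3.9508.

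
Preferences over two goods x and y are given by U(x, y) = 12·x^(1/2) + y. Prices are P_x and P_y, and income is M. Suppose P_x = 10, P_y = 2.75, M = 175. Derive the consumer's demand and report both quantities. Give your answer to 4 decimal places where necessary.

x* = 2.7225, y* = 53.7364

Plugging in: x* = (6·2.75/10)² = 2.7225, y* = 53.7364.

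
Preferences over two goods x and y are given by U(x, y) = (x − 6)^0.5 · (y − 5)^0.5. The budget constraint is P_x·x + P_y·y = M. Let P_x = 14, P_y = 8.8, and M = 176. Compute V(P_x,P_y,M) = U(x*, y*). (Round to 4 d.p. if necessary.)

MRS = (y−5)/(x−6). Tangency with P_x/P_y gives y−5 = (P_x/P_y)·(x−6).
After buying the subsistence bundle (6, 5), a share 0.5 of the remaining income goes to x: x* = 6 + 0.5·(M − 6P_x − 5P_y)/P_x.
Discretionary income = 176 − 6·14 − 5·8.8 = 48; x* = 6 + 0.5·48/14 = 7.7143; y* = 5 + 0.5·48/8.8 = 7.7273.
Utility at the optimum: U(7.7143, 7.7273) = 2.1622.

V = 2.1622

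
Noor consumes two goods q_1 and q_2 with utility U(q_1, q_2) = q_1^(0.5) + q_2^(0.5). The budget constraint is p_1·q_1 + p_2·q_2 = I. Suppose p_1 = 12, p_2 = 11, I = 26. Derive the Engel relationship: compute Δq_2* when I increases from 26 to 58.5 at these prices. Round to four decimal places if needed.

Δq_2* = 1.5415

MRS = MU_q_1/MU_q_2 = (q_2/q_1)^(0.5). Set equal to p_1/p_2.
Hence q_2/q_1 = (p_1/p_2)^(1/(0.5)), i.e. raised to the 2 power.
With the ratio pinned down, the budget gives q_1* = I/(p_1 + p_2·(q_2/q_1)) and q_2* = (q_2/q_1)·q_1*.
Numerically q_2/q_1 = 1.190083, so q_1* = 26/(12 + 11·1.190083) = 1.0362 and q_2* = 1.190083·1.0362 = 1.2332.
At I' = 58.5: q_2* = 2.7747. Change: 2.7747 − 1.2332 = 1.5415.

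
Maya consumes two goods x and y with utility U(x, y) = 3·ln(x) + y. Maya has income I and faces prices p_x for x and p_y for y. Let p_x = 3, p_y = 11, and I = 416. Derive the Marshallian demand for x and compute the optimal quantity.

x* = 11

MU_x = 3/x, MU_y = 1. Tangency: 3/x = p_x/p_y.
So x*(p_x,p_y) = 3·p_y/p_x, independent of income; and y* = (I − 3·p_y)/p_y.
At the given prices: x* = 3·11/3 = 11.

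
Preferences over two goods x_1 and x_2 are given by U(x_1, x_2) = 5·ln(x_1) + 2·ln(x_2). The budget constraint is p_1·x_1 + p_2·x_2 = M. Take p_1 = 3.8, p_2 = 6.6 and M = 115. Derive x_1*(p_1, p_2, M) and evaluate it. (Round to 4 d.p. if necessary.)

MU_x_1/MU_x_2 = (5·x_2)/(2·x_1); tangency sets this equal to p_1/p_2.
So 5·p_2·x_2 = 2·p_1·x_1; combined with the budget, a share 5/7 of income goes to x_1.
Demand: x_1*(p_1,p_2,M) = 5/7·M/p_1 and x_2* = 2/7·M/p_2.
At p_1=3.8, p_2=6.6, M=115: x_1* = 5/7·115/3.8 = 21.6165.

x_1* = 21.6165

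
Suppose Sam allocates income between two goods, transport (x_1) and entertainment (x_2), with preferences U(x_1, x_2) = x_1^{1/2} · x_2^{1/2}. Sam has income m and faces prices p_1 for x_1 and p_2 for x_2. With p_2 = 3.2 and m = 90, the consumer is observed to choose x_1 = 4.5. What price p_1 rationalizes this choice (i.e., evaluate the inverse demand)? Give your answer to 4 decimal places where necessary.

p_1 = 10

The MRS is x_2/x_1. Set MRS = p_1/p_2.
Rearranging, p_2·x_2 = p_1·x_1. Substituting into the budget gives p_1·x_1·(1 + 1) = m.
Demand: x_1*(p_1,p_2,m) = 0.5·m/p_1 and x_2* = 0.5·m/p_2.
Set x_1* = 4.5 in the demand function and solve for p_1: p_1 = 10.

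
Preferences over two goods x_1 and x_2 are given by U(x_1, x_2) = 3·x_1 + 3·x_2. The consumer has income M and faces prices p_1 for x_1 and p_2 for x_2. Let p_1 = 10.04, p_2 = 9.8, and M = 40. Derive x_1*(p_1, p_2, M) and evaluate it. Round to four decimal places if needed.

x_1* = 0

Linear utility — the consumer picks whichever good has higher MU/price: 3/10.04 = 0.2988 vs 3/9.8 = 0.3061.
x_2 gives more utility per dollar, so spend all income on x_2: x_2* = M/p_2, x_1* = 0.
Numerically: x_1* = 0, x_2* = 4.0816.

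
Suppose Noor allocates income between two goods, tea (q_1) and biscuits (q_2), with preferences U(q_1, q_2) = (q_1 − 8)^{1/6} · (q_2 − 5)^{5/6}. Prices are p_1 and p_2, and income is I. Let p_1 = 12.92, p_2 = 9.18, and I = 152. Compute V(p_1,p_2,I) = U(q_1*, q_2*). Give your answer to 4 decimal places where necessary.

This is Cobb-Douglas in (q_1−8, q_2−5): tangency gives 1/6·p_2·(q_2−5) = 5/6·p_1·(q_1−8).
Substituting into the budget: q_1* = 8 + 1/6·(I − 8·p_1 − 5·p_2)/p_1, and q_2* = 5 + 5/6·(…)/p_2.
Discretionary income = 152 − 8·12.92 − 5·9.18 = 2.74; q_1* = 8 + 1/6·2.74/12.92 = 8.0353; q_2* = 5 + 5/6·2.74/9.18 = 5.2487.
Utility at the optimum: U(8.0353, 5.2487) = 0.1797.

V = 0.1797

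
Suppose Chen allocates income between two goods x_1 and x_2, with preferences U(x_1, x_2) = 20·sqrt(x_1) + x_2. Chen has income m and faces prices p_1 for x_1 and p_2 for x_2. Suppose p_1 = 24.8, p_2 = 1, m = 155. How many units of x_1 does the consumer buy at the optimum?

x_1* = 0.1626

MU_x_1 = 10/√x_1, MU_x_2 = 1. Tangency: 10/√x_1 = p_1/p_2.
Thus x_1* = (10·p_2/p_1)² — independent of m — with the rest of income spent on x_2.
Plugging in: x_1* = (10·1/24.8)² = 0.1626.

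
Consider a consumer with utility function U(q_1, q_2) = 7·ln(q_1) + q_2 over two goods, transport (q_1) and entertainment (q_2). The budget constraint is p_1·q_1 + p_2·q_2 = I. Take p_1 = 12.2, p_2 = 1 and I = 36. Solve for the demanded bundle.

q_1* = 0.5738, q_2* = 29

Set MRS = p_1/p_2: (7/q_1)/1 = p_1/p_2.
So q_1*(p_1,p_2) = 7·p_2/p_1, independent of income; and q_2* = (I − 7·p_2)/p_2.
At the given prices: q_1* = 7·1/12.2 = 0.5738, and q_2* = 29.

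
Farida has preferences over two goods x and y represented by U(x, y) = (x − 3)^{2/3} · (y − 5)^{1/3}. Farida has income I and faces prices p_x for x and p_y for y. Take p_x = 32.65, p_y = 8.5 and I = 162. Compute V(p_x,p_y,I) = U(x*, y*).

This is Cobb-Douglas in (x−3, y−5): tangency gives 2/3·p_y·(y−5) = 1/3·p_x·(x−3).
Substituting into the budget: x* = 3 + 2/3·(I − 3·p_x − 5·p_y)/p_x, and y* = 5 + 1/3·(…)/p_y.
Discretionary income = 162 − 3·32.65 − 5·8.5 = 21.55; x* = 3 + 2/3·21.55/32.65 = 3.44; y* = 5 + 1/3·21.55/8.5 = 5.8451.
Utility at the optimum: U(3.44, 5.8451) = 0.547.

V = 0.547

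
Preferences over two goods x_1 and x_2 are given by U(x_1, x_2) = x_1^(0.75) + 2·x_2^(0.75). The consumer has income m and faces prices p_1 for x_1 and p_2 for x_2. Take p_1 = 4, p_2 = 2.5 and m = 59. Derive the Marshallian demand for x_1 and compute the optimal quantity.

x_1* = 0.2217

MU_x_1 ∝ x_1^(-0.25), MU_x_2 ∝ 2·x_2^(-0.25), so MRS = (1/2)·(x_2/x_1)^(0.25) = p_1/p_2.
Hence x_2/x_1 = (2·p_1/p_2)^(1/(0.25)), i.e. raised to the 4 power.
Substitute x_2 = (x_2/x_1)·x_1 into the budget: x_1* = m/(p_1 + p_2·(x_2/x_1)).
Numerically x_2/x_1 = 104.8576, so x_1* = 59/(4 + 2.5·104.8576) = 0.2217.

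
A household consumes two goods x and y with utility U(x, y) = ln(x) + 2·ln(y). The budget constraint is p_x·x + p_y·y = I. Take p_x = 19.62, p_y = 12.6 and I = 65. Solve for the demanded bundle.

MU_x/MU_y = (y)/(2·x); tangency sets this equal to p_x/p_y.
So p_y·y = 2·p_x·x; combined with the budget, a share 1/3 of income goes to x.
Demand: x*(p_x,p_y,I) = 1/3·I/p_x and y* = 2/3·I/p_y.
At p_x=19.62, p_y=12.6, I=65: x* = 1/3·65/19.62 = 1.1043, y* = 3.4392.

x* = 1.1043, y* = 3.4392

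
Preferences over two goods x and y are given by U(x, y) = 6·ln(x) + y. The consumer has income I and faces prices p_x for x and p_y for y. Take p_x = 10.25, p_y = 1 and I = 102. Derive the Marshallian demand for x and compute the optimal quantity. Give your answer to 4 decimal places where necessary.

x* = 0.5854

So x*(p_x,p_y) = 6·p_y/p_x, independent of income; and y* = (I − 6·p_y)/p_y.
At the given prices: x* = 6·1/10.25 = 0.5854.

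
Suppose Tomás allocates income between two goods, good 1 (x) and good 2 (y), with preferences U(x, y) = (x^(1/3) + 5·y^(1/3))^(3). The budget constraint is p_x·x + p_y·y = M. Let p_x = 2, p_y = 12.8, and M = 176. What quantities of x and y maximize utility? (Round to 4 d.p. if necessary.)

x* = 16.2379, y* = 11.2128

Numerically y/x = 0.690534, so x* = 176/(2 + 12.8·0.690534) = 16.2379 and y* = 0.690534·16.2379 = 11.2128.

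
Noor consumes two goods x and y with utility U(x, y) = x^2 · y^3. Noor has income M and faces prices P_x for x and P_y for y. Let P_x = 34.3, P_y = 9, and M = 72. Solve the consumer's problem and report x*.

x* = 0.8397

MU_x/MU_y = (2·y)/(3·x); tangency sets this equal to P_x/P_y.
Rearranging, P_y·y = (3/2)·P_x·x. Substituting into the budget gives P_x·x·(1 + (3/2)) = M.
Demand: x*(P_x,P_y,M) = 0.4·M/P_x and y* = 0.6·M/P_y.
At P_x=34.3, P_y=9, M=72: x* = 0.4·72/34.3 = 0.8397.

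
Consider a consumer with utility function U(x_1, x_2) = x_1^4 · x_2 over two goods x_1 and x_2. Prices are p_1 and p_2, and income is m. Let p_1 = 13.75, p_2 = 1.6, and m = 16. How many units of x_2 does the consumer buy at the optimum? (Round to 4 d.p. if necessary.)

x_2* = 2

The MRS is 4·x_2/x_1. Set MRS = p_1/p_2.
Rearranging, p_2·x_2 = (1/4)·p_1·x_1. Substituting into the budget gives p_1·x_1·(1 + (1/4)) = m.
Demand: x_1*(p_1,p_2,m) = 0.8·m/p_1 and x_2* = 0.2·m/p_2.
At p_1=13.75, p_2=1.6, m=16: x_2* = 0.2·16/1.6 = 2.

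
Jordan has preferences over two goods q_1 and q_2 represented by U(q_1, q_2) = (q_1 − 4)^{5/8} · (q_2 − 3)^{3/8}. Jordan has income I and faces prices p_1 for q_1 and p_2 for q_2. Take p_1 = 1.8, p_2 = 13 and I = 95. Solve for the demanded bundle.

q_1* = 20.9444, q_2* = 4.4077

MRS = (5/3)·(q_2−3)/(q_1−4). Tangency with p_1/p_2 gives q_2−3 = (3/5)·(p_1/p_2)·(q_1−4).
After buying the subsistence bundle (4, 3), a share 0.625 of the remaining income goes to q_1: q_1* = 4 + 0.625·(I − 4p_1 − 3p_2)/p_1.
Discretionary income = 95 − 4·1.8 − 3·13 = 48.8; q_1* = 4 + 0.625·48.8/1.8 = 20.9444; q_2* = 3 + 0.375·48.8/13 = 4.4077.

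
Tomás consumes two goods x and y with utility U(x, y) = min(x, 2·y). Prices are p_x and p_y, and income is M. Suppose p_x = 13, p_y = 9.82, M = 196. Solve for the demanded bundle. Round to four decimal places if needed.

With perfect complements, no substitution: consume in ratio x:y = 2:1.
Budget: p_x·x + p_y·(1/2)·x = M, so (2·p_x + p_y)·x = 2·M.
Demand: x*(p_x,p_y,M) = 2·M/(2·p_x + p_y), y* = M/(2·p_x + p_y).
Here 2·13 + 9.82 = 35.82, giving x* = 10.9436 and y* = 5.4718.

x* = 10.9436, y* = 5.4718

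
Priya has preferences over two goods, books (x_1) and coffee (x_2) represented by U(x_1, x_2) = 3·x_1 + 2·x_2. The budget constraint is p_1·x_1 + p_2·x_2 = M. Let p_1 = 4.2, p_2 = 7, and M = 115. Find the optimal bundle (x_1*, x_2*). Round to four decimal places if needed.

x_1* = 27.381, x_2* = 0

Linear utility — the consumer picks whichever good has higher MU/price: 3/4.2 = 0.7143 vs 2/7 = 0.2857.
x_1 gives more utility per dollar, so spend all income on x_1: x_1* = M/p_1, x_2* = 0.
Numerically: x_1* = 27.381, x_2* = 0.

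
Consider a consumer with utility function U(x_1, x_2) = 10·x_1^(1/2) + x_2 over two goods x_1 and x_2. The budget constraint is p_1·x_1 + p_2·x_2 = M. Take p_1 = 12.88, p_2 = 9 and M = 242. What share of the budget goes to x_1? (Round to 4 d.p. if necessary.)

MU_x_1 = 5/√x_1, MU_x_2 = 1. Tangency: 5/√x_1 = p_1/p_2.
Solve: √x_1 = 5·p_2/p_1, so x_1*(p_1,p_2) = (5·p_2/p_1)², and x_2* = (M − p_1·x_1*)/p_2.
Plugging in: x_1* = (5·9/12.88)² = 12.2066, x_2* = 9.4199.
Expenditure on x_1: 12.88·12.2066 = 157.2205; share = 0.6497.

share on x_1 = 0.6497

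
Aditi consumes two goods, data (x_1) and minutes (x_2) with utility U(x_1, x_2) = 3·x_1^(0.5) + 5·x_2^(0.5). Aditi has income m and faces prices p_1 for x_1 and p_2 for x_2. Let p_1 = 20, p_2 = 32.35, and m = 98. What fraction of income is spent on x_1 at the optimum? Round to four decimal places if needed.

share on x_1 = 0.368

MRS = MU_x_1/MU_x_2 = (3/5)·(x_2/x_1)^(0.5). Set equal to p_1/p_2.
Hence x_2/x_1 = ((5/3)·p_1/p_2)^(1/(0.5)), i.e. raised to the 2 power.
Substitute x_2 = (x_2/x_1)·x_1 into the budget: x_1* = m/(p_1 + p_2·(x_2/x_1)).
Numerically x_2/x_1 = 1.061717, so x_1* = 98/(20 + 32.35·1.061717) = 1.8032 and x_2* = 1.061717·1.8032 = 1.9145.
Expenditure on x_1: 20·1.8032 = 36.0648; share = 0.368.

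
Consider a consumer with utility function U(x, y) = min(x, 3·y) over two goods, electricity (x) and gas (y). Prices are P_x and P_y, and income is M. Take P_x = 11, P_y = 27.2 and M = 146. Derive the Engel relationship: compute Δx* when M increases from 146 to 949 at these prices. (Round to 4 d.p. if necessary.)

Δx* = 40.0166

With perfect complements, no substitution: consume in ratio x:y = 3:1.
Budget: P_x·x + P_y·(1/3)·x = M, so (3·P_x + P_y)·x = 3·M.
Demand: x*(P_x,P_y,M) = 3·M/(3·P_x + P_y), y* = M/(3·P_x + P_y).
Here 3·11 + 27.2 = 60.2, giving x* = 7.2757.
At M' = 949: x* = 47.2924. Change: 47.2924 − 7.2757 = 40.0166.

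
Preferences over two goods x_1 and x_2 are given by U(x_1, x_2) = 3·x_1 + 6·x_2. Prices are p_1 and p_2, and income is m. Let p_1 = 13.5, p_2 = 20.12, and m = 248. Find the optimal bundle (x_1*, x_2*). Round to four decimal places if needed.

Linear utility — the consumer picks whichever good has higher MU/price: 3/13.5 = 0.2222 vs 6/20.12 = 0.2982.
x_2 gives more utility per dollar, so spend all income on x_2: x_2* = m/p_2, x_1* = 0.
Numerically: x_1* = 0, x_2* = 12.326.

x_1* = 0, x_2* = 12.326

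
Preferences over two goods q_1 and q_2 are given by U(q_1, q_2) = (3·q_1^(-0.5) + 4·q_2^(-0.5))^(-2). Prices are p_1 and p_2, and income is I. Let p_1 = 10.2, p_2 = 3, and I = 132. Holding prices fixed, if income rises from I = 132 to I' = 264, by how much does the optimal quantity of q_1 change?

Δq_1* = 7.1671

MRS = MU_q_1/MU_q_2 = (3/4)·(q_2/q_1)^(1.5). Set equal to p_1/p_2.
Hence q_2/q_1 = ((4/3)·p_1/p_2)^(1/(1.5)), i.e. raised to the 2/3 power.
Substitute q_2 = (q_2/q_1)·q_1 into the budget: q_1* = I/(p_1 + p_2·(q_2/q_1)).
Numerically q_2/q_1 = 2.739124, so q_1* = 132/(10.2 + 3·2.739124) = 7.1671.
At I' = 264: q_1* = 14.3343. Change: 14.3343 − 7.1671 = 7.1671.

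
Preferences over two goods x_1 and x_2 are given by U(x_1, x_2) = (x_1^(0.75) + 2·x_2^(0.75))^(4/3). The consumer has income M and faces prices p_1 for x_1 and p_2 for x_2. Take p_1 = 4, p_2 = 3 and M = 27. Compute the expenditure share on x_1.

share on x_1 = 0.0257

From the CES first-order condition, (1/2)·(x_2/x_1)^(0.25) = p_1/p_2.
Solve for the ratio: x_2/x_1 = [2·p_1/p_2]^(4).
Substitute x_2 = (x_2/x_1)·x_1 into the budget: x_1* = M/(p_1 + p_2·(x_2/x_1)).
Numerically x_2/x_1 = 50.567901, so x_1* = 27/(4 + 3·50.567901) = 0.1734 and x_2* = 50.567901·0.1734 = 8.7688.
Expenditure on x_1: 4·0.1734 = 0.6936; share = 0.0257.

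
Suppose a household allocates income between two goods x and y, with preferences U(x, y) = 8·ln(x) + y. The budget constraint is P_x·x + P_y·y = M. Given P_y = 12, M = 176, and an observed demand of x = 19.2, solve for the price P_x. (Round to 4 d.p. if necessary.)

P_x = 5

Set MRS = P_x/P_y: (8/x)/1 = P_x/P_y.
So x*(P_x,P_y) = 8·P_y/P_x, independent of income; and y* = (M − 8·P_y)/P_y.
Set x* = 19.2 in the demand function and solve for P_x: P_x = 5.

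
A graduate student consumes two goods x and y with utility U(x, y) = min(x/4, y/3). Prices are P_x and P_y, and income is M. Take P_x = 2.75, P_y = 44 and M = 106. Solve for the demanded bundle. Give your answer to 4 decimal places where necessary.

x* = 2.965, y* = 2.2238

With perfect complements, no substitution: consume in ratio x:y = 4:3.
Budget: P_x·x + P_y·(3/4)·x = M, so (4·P_x + 3·P_y)·x = 4·M.
Demand: x*(P_x,P_y,M) = 4·M/(4·P_x + 3·P_y), y* = 3·M/(4·P_x + 3·P_y).
Here 4·2.75 + 3·44 = 143, giving x* = 2.965 and y* = 2.2238.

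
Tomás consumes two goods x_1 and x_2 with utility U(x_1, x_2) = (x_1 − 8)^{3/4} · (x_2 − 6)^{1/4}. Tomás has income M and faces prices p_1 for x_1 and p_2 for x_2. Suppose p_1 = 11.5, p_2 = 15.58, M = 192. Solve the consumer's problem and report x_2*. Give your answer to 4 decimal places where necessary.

x_2* = 6.1046

Let x_1' = x_1−8, x_2' = x_2−6. MRS = 3·x_2'/x_1' = p_1/p_2.
Substituting into the budget: x_1* = 8 + 0.75·(M − 8·p_1 − 6·p_2)/p_1, and x_2* = 6 + 0.25·(…)/p_2.
Discretionary income = 192 − 8·11.5 − 6·15.58 = 6.52; x_2* = 6 + 0.25·6.52/15.58 = 6.1046.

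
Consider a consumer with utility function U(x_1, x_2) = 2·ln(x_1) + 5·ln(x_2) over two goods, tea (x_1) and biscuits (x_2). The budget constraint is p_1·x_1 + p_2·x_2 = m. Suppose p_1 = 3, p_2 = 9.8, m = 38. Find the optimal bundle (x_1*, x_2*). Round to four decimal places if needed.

x_1* = 3.619, x_2* = 2.7697

MU_x_1/MU_x_2 = (2·x_2)/(5·x_1); tangency sets this equal to p_1/p_2.
So 2·p_2·x_2 = 5·p_1·x_1; combined with the budget, a share 2/7 of income goes to x_1.
Demand: x_1*(p_1,p_2,m) = 2/7·m/p_1 and x_2* = 5/7·m/p_2.
At p_1=3, p_2=9.8, m=38: x_1* = 2/7·38/3 = 3.619, x_2* = 2.7697.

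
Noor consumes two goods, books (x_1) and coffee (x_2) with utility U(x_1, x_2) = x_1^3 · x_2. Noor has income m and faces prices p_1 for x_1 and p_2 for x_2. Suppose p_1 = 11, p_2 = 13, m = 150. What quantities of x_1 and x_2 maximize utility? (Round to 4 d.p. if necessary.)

x_1* = 10.2273, x_2* = 2.8846

MU_x_1/MU_x_2 = (3·x_2)/(x_1); tangency sets this equal to p_1/p_2.
So 3·p_2·x_2 = p_1·x_1; combined with the budget, a share 0.75 of income goes to x_1.
Demand: x_1*(p_1,p_2,m) = 0.75·m/p_1 and x_2* = 0.25·m/p_2.
At p_1=11, p_2=13, m=150: x_1* = 0.75·150/11 = 10.2273, x_2* = 2.8846.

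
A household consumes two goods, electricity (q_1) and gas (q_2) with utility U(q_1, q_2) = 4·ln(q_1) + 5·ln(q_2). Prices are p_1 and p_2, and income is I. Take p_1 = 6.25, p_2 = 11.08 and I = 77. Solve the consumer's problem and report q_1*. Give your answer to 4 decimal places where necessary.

Tangency: MRS = (4/5)·q_2/q_1 = p_1/p_2.
Rearranging, p_2·q_2 = (5/4)·p_1·q_1. Substituting into the budget gives p_1·q_1·(1 + (5/4)) = I.
Demand: q_1*(p_1,p_2,I) = 4/9·I/p_1 and q_2* = 5/9·I/p_2.
At p_1=6.25, p_2=11.08, I=77: q_1* = 4/9·77/6.25 = 5.4756.

q_1* = 5.4756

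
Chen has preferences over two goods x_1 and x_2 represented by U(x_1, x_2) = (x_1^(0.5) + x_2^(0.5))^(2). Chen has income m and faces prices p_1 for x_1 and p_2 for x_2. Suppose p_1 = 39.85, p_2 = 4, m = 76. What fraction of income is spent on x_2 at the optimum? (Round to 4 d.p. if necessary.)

MU_x_1 ∝ x_1^(-0.5), MU_x_2 ∝ x_2^(-0.5), so MRS = (x_2/x_1)^(0.5) = p_1/p_2.
Solve for the ratio: x_2/x_1 = [p_1/p_2]^(2).
With the ratio pinned down, the budget gives x_1* = m/(p_1 + p_2·(x_2/x_1)) and x_2* = (x_2/x_1)·x_1*.
Numerically x_2/x_1 = 99.251406, so x_1* = 76/(39.85 + 4·99.251406) = 0.174 and x_2* = 99.251406·0.174 = 17.2668.
Expenditure on x_2: 4·17.2668 = 69.0673; share = 0.9088.

share on x_2 = 0.9088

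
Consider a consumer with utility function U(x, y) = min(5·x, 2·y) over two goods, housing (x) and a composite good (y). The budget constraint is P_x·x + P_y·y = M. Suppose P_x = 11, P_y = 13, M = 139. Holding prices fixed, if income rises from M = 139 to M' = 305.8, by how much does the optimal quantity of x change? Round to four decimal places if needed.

Demand: x*(P_x,P_y,M) = 2·M/(2·P_x + 5·P_y), y* = 5·M/(2·P_x + 5·P_y).
Here 2·11 + 5·13 = 87, giving x* = 3.1954.
At M' = 305.8: x* = 7.0299. Change: 7.0299 − 3.1954 = 3.8345.

Δx* = 3.8345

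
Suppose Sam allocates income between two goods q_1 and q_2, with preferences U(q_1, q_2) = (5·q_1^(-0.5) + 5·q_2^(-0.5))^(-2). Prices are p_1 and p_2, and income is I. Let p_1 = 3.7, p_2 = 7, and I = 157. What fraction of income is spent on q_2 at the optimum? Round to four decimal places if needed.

share on q_2 = 0.5529

Numerically q_2/q_1 = 0.653736, so q_1* = 157/(3.7 + 7·0.653736) = 18.9702 and q_2* = 0.653736·18.9702 = 12.4015.
Expenditure on q_2: 7·12.4015 = 86.8104; share = 0.5529.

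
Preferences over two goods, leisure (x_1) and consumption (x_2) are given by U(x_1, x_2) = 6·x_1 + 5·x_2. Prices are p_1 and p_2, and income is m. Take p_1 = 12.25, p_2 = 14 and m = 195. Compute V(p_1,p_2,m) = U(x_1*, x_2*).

x_1 gives more utility per dollar, so spend all income on x_1: x_1* = m/p_1, x_2* = 0.
Numerically: x_1* = 15.9184, x_2* = 0.
Utility at the optimum: U(15.9184, 0) = 95.5102.

V = 95.5102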